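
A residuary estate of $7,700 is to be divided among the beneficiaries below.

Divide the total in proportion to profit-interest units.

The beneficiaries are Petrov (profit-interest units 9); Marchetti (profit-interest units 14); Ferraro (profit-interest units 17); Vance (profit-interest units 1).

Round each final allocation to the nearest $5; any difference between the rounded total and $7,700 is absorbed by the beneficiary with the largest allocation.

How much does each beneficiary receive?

Total profit-interest units = 41.
Pro-rata amounts: Petrov 9/41 × $7,700 = 1,690.24; Marchetti 14/41 × $7,700 = 2,629.27; Ferraro 17/41 × $7,700 = 3,192.68; Vance 1/41 × $7,700 = 187.80.
Rounded to nearest $5: Petrov $1,690; Marchetti $2,630; Ferraro $3,195; Vance $190. Sum = $7,705.
Difference $7,700 − $7,705 = −$5 applied to largest allocation (Ferraro): Ferraro becomes $3,190.

Petrov: $1,690; Marchetti: $2,630; Ferraro: $3,190; Vance: $190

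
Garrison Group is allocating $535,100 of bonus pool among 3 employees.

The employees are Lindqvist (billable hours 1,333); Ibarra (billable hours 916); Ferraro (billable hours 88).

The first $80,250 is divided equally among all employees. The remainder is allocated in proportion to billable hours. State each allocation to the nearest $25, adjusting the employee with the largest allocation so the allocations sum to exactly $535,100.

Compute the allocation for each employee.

First tranche $80,250 split equally: $26,750 each.
Remainder $454,850 by billable hours (total 2,337): Lindqvist 259,441.61 → $259,450; Ibarra 178,280.96 → $178,275; Ferraro 17,127.43 → $17,125.
Totals: Lindqvist $26,750 + $259,450 = $286,200; Ibarra $26,750 + $178,275 = $205,025; Ferraro $26,750 + $17,125 = $43,875.

Lindqvist: $286,200 · Ibarra: $205,025 · Ferraro: $43,875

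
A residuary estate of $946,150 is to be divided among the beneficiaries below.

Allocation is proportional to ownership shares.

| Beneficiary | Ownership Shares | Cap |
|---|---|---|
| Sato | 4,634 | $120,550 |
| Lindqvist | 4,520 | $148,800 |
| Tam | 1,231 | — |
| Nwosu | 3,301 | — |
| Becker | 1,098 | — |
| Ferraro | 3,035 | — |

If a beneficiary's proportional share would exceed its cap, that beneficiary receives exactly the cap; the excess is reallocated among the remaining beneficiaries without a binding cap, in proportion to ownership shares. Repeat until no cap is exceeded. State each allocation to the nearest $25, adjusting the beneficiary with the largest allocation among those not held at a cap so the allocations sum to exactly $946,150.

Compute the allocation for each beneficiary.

Sato: $120,550 | Lindqvist: $148,800 | Tam: $96,150 | Nwosu: $257,850 | Becker: $85,750 | Ferraro: $237,050

Ownership shares total: 17,819.
Unconstrained shares: Sato 246,055.28; Lindqvist 240,002.13; Tam 65,363.41; Nwosu 175,275.89; Becker 58,301.40; Ferraro 161,151.87.
Capped: Sato ($120,550), Lindqvist ($148,800); remaining pool $676,800 reallocated over remaining ownership shares 8,665.
Remaining shares: Tam 96,150.12 → $96,150; Nwosu 257,832.29 → $257,825; Becker 85,761.85 → $85,750; Ferraro 237,055.74 → $237,050.
Rounding difference +$25 applied to Nwosu → $257,850.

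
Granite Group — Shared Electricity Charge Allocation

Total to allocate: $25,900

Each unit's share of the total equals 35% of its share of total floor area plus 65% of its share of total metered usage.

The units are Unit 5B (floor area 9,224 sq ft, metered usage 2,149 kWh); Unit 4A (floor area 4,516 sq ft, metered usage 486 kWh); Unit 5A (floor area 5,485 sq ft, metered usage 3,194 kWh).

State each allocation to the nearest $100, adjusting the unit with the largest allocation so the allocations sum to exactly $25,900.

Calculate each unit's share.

Floor area total 19,225; metered usage total 5,829.
Blended shares (35% floor area + 65% metered usage): Unit 5B 0.4076; Unit 4A 0.1364; Unit 5A 0.4560.
Unrounded shares: Unit 5B 10,555.94; Unit 4A 3,533.03; Unit 5A 11,811.03.
After rounding ($100): Unit 5B $10,600; Unit 4A $3,500; Unit 5A $11,800. Sum = $25,900.
Rounded total matches; no reconciliation needed.

Unit 5B: $10,600; Unit 4A: $3,500; Unit 5A: $11,800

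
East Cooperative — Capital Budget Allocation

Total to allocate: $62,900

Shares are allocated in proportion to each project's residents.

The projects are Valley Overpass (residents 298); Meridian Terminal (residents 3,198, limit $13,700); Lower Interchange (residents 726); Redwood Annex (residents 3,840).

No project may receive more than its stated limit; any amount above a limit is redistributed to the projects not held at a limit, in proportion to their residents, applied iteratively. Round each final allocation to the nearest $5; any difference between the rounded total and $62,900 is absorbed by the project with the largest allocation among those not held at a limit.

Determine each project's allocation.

Valley Overpass: $3,015 | Meridian Terminal: $13,700 | Lower Interchange: $7,345 | Redwood Annex: $38,840

Sum of residents: 8,062.
Pro-rata shares before constraints: Valley Overpass 2,325.01; Meridian Terminal 24,950.91; Lower Interchange 5,664.28; Redwood Annex 29,959.81.
Capped: Meridian Terminal ($13,700); remaining pool $49,200 reallocated over remaining residents 4,864.
Remaining shares: Valley Overpass 3,014.31 → $3,015; Lower Interchange 7,343.59 → $7,345; Redwood Annex 38,842.11 → $38,840.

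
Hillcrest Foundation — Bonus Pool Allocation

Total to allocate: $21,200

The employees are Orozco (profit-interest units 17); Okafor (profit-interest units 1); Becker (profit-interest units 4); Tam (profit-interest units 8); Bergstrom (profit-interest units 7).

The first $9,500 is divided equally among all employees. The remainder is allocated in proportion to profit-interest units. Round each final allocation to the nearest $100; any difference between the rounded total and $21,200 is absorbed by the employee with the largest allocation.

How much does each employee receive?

Orozco: $7,300 | Okafor: $2,200 | Becker: $3,200 | Tam: $4,400 | Bergstrom: $4,100

$9,500 shared equally gives $1,900 per employee.
Remainder $11,700 by profit-interest units (total 37): Orozco 5,375.68 → $5,400; Okafor 316.22 → $300; Becker 1,264.86 → $1,300; Tam 2,529.73 → $2,500; Bergstrom 2,213.51 → $2,200.
Totals: Orozco $1,900 + $5,400 = $7,300; Okafor $1,900 + $300 = $2,200; Becker $1,900 + $1,300 = $3,200; Tam $1,900 + $2,500 = $4,400; Bergstrom $1,900 + $2,200 = $4,100.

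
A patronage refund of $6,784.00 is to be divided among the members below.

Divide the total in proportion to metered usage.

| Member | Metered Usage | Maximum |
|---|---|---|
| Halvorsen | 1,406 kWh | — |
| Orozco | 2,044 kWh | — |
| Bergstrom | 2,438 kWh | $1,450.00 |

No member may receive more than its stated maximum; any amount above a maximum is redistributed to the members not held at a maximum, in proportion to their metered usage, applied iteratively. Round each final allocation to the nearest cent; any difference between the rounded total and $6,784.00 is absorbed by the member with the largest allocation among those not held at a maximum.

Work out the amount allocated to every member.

Halvorsen: $2,173.80 · Orozco: $3,160.20 · Bergstrom: $1,450.00

Total metered usage = 5,888.
Proportional shares (ignoring caps): Halvorsen 1,619.9565; Orozco 2,355.0435; Bergstrom 2,809.0000.
Held at cap: Bergstrom ($1,450.00); residual $5,334.00 reallocated over remaining metered usage 3,450.
Remaining shares: Halvorsen 2,173.7983 → $2,173.80; Orozco 3,160.2017 → $3,160.20.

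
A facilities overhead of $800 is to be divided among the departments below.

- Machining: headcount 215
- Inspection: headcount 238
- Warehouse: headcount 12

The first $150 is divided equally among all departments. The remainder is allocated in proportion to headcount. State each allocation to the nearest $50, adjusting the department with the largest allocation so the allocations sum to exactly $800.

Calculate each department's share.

$150 shared equally gives $50 per department.
Remainder $650 by headcount (total 465): Machining 300.54 → $300; Inspection 332.69 → $350; Warehouse 16.77 → $0.
Totals: Machining $50 + $300 = $350; Inspection $50 + $350 = $400; Warehouse $50 + $0 = $50.

Machining: $350 · Inspection: $400 · Warehouse: $50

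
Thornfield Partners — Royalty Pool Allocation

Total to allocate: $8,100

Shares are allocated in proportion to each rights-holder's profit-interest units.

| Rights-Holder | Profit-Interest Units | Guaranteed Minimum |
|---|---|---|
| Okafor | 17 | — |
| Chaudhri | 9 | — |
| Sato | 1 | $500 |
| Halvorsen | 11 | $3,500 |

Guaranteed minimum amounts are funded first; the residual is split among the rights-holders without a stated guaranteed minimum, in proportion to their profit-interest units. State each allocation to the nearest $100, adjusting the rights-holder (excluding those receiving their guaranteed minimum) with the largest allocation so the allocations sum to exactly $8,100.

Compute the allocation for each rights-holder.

Okafor: $2,700 | Chaudhri: $1,400 | Sato: $500 | Halvorsen: $3,500

Guaranteed amounts: Sato $500; Halvorsen $3,500. Balance $4,100.
Balance split over remaining profit-interest units 26: Okafor 2,680.77 → $2,700; Chaudhri 1,419.23 → $1,400.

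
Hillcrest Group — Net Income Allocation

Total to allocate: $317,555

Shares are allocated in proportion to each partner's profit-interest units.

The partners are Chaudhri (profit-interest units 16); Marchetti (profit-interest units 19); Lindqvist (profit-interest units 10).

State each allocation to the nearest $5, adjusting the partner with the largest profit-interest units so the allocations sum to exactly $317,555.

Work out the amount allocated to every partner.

Profit-interest units total: 45.
Unrounded shares: Chaudhri 16/45 × $317,555 = 112,908.44; Marchetti 19/45 × $317,555 = 134,078.78; Lindqvist 10/45 × $317,555 = 70,567.78.
At nearest $5: Chaudhri $112,910; Marchetti $134,080; Lindqvist $70,570. Sum = $317,560.
Difference $317,555 − $317,560 = −$5 applied to largest profit-interest units (Marchetti): Marchetti becomes $134,075.

Chaudhri: $112,910 · Marchetti: $134,075 · Lindqvist: $70,570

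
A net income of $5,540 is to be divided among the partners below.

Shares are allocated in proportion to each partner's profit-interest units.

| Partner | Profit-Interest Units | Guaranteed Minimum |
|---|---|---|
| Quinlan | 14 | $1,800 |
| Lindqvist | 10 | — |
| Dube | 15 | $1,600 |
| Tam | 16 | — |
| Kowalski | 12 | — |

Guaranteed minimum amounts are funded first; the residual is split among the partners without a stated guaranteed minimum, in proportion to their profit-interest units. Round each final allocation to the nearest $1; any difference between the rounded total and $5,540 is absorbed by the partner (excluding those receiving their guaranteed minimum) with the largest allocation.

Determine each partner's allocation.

Quinlan: $1,800 · Lindqvist: $563 · Dube: $1,600 · Tam: $901 · Kowalski: $676

Guaranteed amounts: Quinlan $1,800; Dube $1,600. Residual $2,140.
Residual split over remaining profit-interest units 38: Lindqvist 563.16 → $563; Tam 901.05 → $901; Kowalski 675.79 → $676.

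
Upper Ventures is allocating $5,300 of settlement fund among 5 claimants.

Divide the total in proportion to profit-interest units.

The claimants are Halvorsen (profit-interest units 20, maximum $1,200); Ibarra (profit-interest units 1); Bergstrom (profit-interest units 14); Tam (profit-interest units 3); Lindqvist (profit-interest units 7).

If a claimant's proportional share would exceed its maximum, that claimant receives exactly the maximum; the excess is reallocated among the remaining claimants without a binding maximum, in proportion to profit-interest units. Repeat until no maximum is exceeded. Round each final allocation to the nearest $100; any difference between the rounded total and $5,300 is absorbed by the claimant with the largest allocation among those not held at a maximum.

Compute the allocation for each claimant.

Halvorsen: $1,200 · Ibarra: $200 · Bergstrom: $2,300 · Tam: $500 · Lindqvist: $1,100

Sum of profit-interest units: 45.
Proportional shares (ignoring caps): Halvorsen 2,355.56; Ibarra 117.78; Bergstrom 1,648.89; Tam 353.33; Lindqvist 824.44.
Capped: Halvorsen ($1,200); balance $4,100 reallocated over remaining profit-interest units 25.
Remaining shares: Ibarra 164.00 → $200; Bergstrom 2,296.00 → $2,300; Tam 492.00 → $500; Lindqvist 1,148.00 → $1,100.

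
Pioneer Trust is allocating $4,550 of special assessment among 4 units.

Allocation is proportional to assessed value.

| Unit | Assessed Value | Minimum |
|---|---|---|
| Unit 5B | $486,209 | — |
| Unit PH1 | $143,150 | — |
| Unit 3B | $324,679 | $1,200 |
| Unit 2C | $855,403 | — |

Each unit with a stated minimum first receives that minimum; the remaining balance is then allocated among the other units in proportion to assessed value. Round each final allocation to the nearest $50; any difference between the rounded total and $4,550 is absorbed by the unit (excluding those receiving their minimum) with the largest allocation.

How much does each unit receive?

Unit 5B: $1,100; Unit PH1: $300; Unit 3B: $1,200; Unit 2C: $1,950

Minimums first: Unit 3B $1,200. Remaining pool $3,350.
Remaining pool split over remaining assessed value 1,484,762: Unit 5B 1,097.01 → $1,100; Unit PH1 322.98 → $300; Unit 2C 1,930.01 → $1,950.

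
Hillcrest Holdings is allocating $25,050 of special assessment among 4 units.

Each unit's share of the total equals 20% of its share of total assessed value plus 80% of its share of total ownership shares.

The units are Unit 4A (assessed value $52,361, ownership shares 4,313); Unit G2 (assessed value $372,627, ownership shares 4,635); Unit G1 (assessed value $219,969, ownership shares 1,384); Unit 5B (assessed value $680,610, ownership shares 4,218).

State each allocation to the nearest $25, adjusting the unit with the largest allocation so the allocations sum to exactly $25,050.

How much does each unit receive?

Unit 4A: $6,150 · Unit G2: $7,800 · Unit G1: $2,750 · Unit 5B: $8,350

Assessed value total 1,325,567; ownership shares total 14,550.
Blended shares (20% assessed value + 80% ownership shares): Unit 4A 0.2450; Unit G2 0.3111; Unit G1 0.1093; Unit 5B 0.3346.
Unrounded shares: Unit 4A 6,138.28; Unit G2 7,792.23; Unit G1 2,737.59; Unit 5B 8,381.91.
Rounded to nearest $25: Unit 4A $6,150; Unit G2 $7,800; Unit G1 $2,750; Unit 5B $8,375. Sum = $25,075.
Difference $25,050 − $25,075 = −$25 applied to largest allocation (Unit 5B): Unit 5B becomes $8,350.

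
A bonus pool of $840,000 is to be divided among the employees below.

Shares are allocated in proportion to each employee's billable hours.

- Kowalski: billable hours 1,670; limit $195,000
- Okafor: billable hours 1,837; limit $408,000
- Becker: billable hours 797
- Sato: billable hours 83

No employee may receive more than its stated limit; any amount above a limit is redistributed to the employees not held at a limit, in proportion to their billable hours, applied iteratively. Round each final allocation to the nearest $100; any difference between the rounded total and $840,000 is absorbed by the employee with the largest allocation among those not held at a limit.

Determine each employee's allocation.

Kowalski: $195,000 | Okafor: $408,000 | Becker: $214,600 | Sato: $22,400

Combined billable hours = 4,387.
Proportional shares (ignoring caps): Kowalski 319,762.94; Okafor 351,739.23; Becker 152,605.43; Sato 15,892.41.
Held at cap: Kowalski ($195,000); residual $645,000 reallocated over remaining billable hours 2,717.
Held at cap: Okafor ($408,000); residual $237,000 reallocated over remaining billable hours 880.
Shares after redistribution: Becker 214,646.59 → $214,600; Sato 22,353.41 → $22,400.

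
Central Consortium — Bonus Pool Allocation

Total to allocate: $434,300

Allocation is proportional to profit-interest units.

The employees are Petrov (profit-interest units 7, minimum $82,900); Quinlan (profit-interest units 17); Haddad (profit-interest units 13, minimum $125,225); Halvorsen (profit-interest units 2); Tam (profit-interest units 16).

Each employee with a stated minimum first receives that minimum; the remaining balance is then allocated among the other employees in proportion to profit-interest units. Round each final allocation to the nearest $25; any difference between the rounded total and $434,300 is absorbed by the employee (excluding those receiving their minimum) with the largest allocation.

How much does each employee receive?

Petrov: $82,900; Quinlan: $109,850; Haddad: $125,225; Halvorsen: $12,925; Tam: $103,400

Guaranteed amounts: Petrov $82,900; Haddad $125,225. Residual $226,175.
Residual split over remaining profit-interest units 35: Quinlan 109,856.43 → $109,850; Halvorsen 12,924.29 → $12,925; Tam 103,394.29 → $103,400.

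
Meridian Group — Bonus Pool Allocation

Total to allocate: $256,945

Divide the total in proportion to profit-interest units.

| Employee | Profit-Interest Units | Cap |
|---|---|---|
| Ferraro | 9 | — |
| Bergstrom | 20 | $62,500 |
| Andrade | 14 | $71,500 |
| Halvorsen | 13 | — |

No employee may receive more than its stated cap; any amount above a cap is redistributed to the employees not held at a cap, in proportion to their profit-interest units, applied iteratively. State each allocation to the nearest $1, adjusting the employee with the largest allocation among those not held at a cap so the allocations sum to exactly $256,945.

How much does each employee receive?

Sum of profit-interest units: 56.
Unconstrained shares: Ferraro 41,294.73; Bergstrom 91,766.07; Andrade 64,236.25; Halvorsen 59,647.95.
Cap binds for Bergstrom ($62,500); remaining pool $194,445 reallocated over remaining profit-interest units 36.
Cap binds for Andrade ($71,500); remaining pool $122,945 reallocated over remaining profit-interest units 22.
Remaining shares: Ferraro 50,295.68 → $50,296; Halvorsen 72,649.32 → $72,649.

Ferraro: $50,296 · Bergstrom: $62,500 · Andrade: $71,500 · Halvorsen: $72,649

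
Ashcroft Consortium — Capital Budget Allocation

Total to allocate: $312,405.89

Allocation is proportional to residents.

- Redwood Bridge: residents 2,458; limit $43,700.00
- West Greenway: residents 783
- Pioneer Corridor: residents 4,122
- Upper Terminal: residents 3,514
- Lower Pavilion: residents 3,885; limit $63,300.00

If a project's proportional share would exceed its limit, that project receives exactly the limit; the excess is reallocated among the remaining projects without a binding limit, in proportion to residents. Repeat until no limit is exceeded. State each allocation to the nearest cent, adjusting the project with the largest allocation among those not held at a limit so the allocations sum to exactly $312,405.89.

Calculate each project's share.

Residents total: 14,762.
Unconstrained shares: Redwood Bridge 52,018.2684; West Greenway 16,570.5062; Pioneer Corridor 87,233.2393; Upper Terminal 74,366.2307; Lower Pavilion 82,217.6455.
Capped: Redwood Bridge ($43,700.00), Lower Pavilion ($63,300.00); residual $205,405.89 reallocated over remaining residents 8,419.
Shares after redistribution: West Greenway 19,103.5529 → $19,103.55; Pioneer Corridor 100,568.1291 → $100,568.13; Upper Terminal 85,734.2080 → $85,734.21.

Redwood Bridge: $43,700.00 | West Greenway: $19,103.55 | Pioneer Corridor: $100,568.13 | Upper Terminal: $85,734.21 | Lower Pavilion: $63,300.00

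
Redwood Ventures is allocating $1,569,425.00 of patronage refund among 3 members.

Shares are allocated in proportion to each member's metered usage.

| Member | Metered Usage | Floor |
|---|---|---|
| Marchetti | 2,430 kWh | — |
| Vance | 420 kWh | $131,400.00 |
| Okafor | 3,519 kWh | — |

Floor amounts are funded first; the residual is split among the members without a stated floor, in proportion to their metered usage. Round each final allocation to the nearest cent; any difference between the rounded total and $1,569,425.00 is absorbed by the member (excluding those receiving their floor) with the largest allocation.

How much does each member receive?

Minimums first: Vance $131,400.00. Balance $1,438,025.00.
Balance split over remaining metered usage 5,949: Marchetti 587,392.9652 → $587,392.97; Okafor 850,632.0348 → $850,632.03.

Marchetti: $587,392.97 · Vance: $131,400.00 · Okafor: $850,632.03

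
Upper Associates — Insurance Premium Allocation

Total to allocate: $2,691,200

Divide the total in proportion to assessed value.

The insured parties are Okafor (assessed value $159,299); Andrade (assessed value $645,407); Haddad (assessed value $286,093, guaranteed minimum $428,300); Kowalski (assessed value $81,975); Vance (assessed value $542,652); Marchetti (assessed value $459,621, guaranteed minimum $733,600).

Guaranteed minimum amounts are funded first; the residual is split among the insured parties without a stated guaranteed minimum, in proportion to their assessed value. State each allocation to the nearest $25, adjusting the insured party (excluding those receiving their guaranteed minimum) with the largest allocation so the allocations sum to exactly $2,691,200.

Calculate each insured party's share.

Guaranteed amounts: Haddad $428,300; Marchetti $733,600. Balance $1,529,300.
Balance split over remaining assessed value 1,429,333: Okafor 170,440.31 → $170,450; Andrade 690,546.52 → $690,550; Kowalski 87,708.30 → $87,700; Vance 580,604.87 → $580,600.

Okafor: $170,450 | Andrade: $690,550 | Haddad: $428,300 | Kowalski: $87,700 | Vance: $580,600 | Marchetti: $733,600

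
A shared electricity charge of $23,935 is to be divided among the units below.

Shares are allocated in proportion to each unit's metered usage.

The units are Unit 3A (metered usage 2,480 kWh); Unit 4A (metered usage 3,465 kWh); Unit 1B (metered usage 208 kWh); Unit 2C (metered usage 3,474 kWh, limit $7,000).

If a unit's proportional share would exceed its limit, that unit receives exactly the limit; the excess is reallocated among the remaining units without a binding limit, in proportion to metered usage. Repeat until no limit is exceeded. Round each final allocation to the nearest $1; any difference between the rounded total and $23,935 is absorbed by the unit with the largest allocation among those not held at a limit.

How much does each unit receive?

Total metered usage = 9,627.
Proportional shares (ignoring caps): Unit 3A 6,165.87; Unit 4A 8,614.81; Unit 1B 517.14; Unit 2C 8,637.19.
Cap binds for Unit 2C ($7,000); remaining pool $16,935 reallocated over remaining metered usage 6,153.
Redistributed shares: Unit 3A 6,825.74 → $6,826; Unit 4A 9,536.77 → $9,537; Unit 1B 572.48 → $572.

Unit 3A: $6,826; Unit 4A: $9,537; Unit 1B: $572; Unit 2C: $7,000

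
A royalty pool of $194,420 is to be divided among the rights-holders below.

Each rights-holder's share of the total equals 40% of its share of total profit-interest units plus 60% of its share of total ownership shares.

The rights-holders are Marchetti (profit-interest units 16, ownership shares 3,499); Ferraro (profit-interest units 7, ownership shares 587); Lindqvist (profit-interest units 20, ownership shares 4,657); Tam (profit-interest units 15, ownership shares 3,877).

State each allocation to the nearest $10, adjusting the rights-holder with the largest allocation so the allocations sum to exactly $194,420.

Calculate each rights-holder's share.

Totals — profit-interest units 58, ownership shares 12,620.
Blended shares (40% profit-interest units + 60% ownership shares): Marchetti 0.2767; Ferraro 0.0762; Lindqvist 0.3593; Tam 0.2878.
Pro-rata amounts: Marchetti 53,795.98; Ferraro 14,811.68; Lindqvist 69,863.17; Tam 55,949.17.
Rounded to nearest $10: Marchetti $53,800; Ferraro $14,810; Lindqvist $69,860; Tam $55,950. Sum = $194,420.
No rounding difference to absorb.

Marchetti: $53,800 · Ferraro: $14,810 · Lindqvist: $69,860 · Tam: $55,950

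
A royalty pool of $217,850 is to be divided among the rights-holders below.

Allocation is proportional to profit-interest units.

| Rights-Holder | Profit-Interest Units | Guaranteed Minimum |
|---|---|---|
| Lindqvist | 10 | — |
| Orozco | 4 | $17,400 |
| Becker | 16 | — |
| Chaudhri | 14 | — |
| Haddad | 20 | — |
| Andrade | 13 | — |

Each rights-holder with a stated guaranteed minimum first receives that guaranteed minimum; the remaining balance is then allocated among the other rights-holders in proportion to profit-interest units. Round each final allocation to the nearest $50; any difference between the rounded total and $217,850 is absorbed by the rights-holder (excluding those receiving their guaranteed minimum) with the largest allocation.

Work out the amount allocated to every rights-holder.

Fund the minimums — Orozco $17,400. Balance $200,450.
Balance split over remaining profit-interest units 73: Lindqvist 27,458.90 → $27,450; Becker 43,934.25 → $43,950; Chaudhri 38,442.47 → $38,450; Haddad 54,917.81 → $54,900; Andrade 35,696.58 → $35,700.

Lindqvist: $27,450 | Orozco: $17,400 | Becker: $43,950 | Chaudhri: $38,450 | Haddad: $54,900 | Andrade: $35,700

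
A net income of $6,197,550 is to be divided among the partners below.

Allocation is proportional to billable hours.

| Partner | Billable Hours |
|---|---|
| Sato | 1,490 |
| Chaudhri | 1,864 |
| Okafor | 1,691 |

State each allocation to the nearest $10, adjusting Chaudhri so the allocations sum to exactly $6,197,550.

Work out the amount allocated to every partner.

Sato: $1,830,400 · Chaudhri: $2,289,830 · Okafor: $2,077,320

Sum of billable hours: 5,045.
Raw shares: Sato 1,490/5,045 × $6,197,550 = 1,830,396.33; Chaudhri 1,864/5,045 × $6,197,550 = 2,289,838.10; Okafor 1,691/5,045 × $6,197,550 = 2,077,315.57.
At nearest $10: Sato $1,830,400; Chaudhri $2,289,840; Okafor $2,077,320. Sum = $6,197,560.
Difference $6,197,550 − $6,197,560 = −$10 applied to Chaudhri: Chaudhri becomes $2,289,830.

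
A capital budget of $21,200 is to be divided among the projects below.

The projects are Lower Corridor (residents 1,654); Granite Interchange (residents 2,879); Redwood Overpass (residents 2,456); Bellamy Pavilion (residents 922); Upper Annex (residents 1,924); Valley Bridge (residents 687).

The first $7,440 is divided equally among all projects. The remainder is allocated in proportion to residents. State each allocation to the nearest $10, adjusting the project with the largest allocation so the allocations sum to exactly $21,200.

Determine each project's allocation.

First tranche $7,440 split equally: $1,240 each.
Remainder $13,760 by residents (total 10,522): Lower Corridor 2,163.00 → $2,160; Granite Interchange 3,764.97 → $3,760; Redwood Overpass 3,211.80 → $3,210; Bellamy Pavilion 1,205.73 → $1,210; Upper Annex 2,516.08 → $2,520; Valley Bridge 898.41 → $900.
Totals: Lower Corridor $1,240 + $2,160 = $3,400; Granite Interchange $1,240 + $3,760 = $5,000; Redwood Overpass $1,240 + $3,210 = $4,450; Bellamy Pavilion $1,240 + $1,210 = $2,450; Upper Annex $1,240 + $2,520 = $3,760; Valley Bridge $1,240 + $900 = $2,140.

Lower Corridor: $3,400 | Granite Interchange: $5,000 | Redwood Overpass: $4,450 | Bellamy Pavilion: $2,450 | Upper Annex: $3,760 | Valley Bridge: $2,140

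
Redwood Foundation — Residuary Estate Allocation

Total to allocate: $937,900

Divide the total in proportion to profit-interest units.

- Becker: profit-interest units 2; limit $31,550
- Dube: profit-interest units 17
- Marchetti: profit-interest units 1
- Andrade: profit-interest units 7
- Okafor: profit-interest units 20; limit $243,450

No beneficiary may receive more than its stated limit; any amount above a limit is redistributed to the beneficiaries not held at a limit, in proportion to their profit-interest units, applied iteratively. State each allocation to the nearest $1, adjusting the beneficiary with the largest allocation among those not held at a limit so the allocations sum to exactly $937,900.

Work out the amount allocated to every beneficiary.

Total profit-interest units = 47.
Unconstrained shares: Becker 39,910.64; Dube 339,240.43; Marchetti 19,955.32; Andrade 139,687.23; Okafor 399,106.38.
Cap binds for Becker ($31,550), Okafor ($243,450); residual $662,900 reallocated over remaining profit-interest units 25.
Redistributed shares: Dube 450,772.00 → $450,772; Marchetti 26,516.00 → $26,516; Andrade 185,612.00 → $185,612.

Becker: $31,550 · Dube: $450,772 · Marchetti: $26,516 · Andrade: $185,612 · Okafor: $243,450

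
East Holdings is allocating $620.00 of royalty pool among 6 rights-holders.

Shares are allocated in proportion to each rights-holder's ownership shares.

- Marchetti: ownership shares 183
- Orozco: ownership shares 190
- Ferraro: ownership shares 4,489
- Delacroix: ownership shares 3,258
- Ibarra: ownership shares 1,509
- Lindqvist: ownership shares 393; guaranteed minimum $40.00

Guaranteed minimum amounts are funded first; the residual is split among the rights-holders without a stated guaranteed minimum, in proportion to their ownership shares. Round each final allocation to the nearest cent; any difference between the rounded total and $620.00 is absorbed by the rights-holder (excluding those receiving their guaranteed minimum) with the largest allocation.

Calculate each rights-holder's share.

Minimums first: Lindqvist $40.00. Remaining pool $580.00.
Remaining pool split over remaining ownership shares 9,629: Marchetti 11.0230 → $11.02; Orozco 11.4446 → $11.44; Ferraro 270.3936 → $270.39; Delacroix 196.2447 → $196.24; Ibarra 90.8942 → $90.89.
Rounding difference +$0.02 applied to Ferraro → $270.41.

Marchetti: $11.02 · Orozco: $11.44 · Ferraro: $270.41 · Delacroix: $196.24 · Ibarra: $90.89 · Lindqvist: $40.00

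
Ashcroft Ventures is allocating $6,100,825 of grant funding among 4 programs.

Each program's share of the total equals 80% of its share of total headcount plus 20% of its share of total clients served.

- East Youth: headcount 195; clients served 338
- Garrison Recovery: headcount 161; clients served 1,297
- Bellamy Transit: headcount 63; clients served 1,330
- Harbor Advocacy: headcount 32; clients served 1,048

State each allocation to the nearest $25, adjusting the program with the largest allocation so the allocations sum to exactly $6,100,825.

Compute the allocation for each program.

Totals — headcount 451, clients served 4,013.
Combined weights (80% headcount + 20% clients served): East Youth 0.3627; Garrison Recovery 0.3502; Bellamy Transit 0.1780; Harbor Advocacy 0.1090.
Pro-rata amounts: East Youth 2,213,033.13; Garrison Recovery 2,136,676.71; Bellamy Transit 1,086,167.93; Harbor Advocacy 664,947.23.
Rounded to nearest $25: East Youth $2,213,025; Garrison Recovery $2,136,675; Bellamy Transit $1,086,175; Harbor Advocacy $664,950. Sum = $6,100,825.
Sum already equals the total — no adjustment.

East Youth: $2,213,025 · Garrison Recovery: $2,136,675 · Bellamy Transit: $1,086,175 · Harbor Advocacy: $664,950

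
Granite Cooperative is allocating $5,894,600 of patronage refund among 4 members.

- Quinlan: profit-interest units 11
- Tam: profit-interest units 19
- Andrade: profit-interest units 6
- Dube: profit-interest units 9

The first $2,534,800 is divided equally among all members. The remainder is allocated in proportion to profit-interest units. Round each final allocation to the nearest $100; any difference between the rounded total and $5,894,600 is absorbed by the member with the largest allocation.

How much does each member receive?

$2,534,800 shared equally gives $633,700 per member.
Remainder $3,359,800 by profit-interest units (total 45): Quinlan 821,284.44 → $821,300; Tam 1,418,582.22 → $1,418,600; Andrade 447,973.33 → $448,000; Dube 671,960.00 → $672,000.
Rounding difference −$100 on remainder applied to Tam.
Totals: Quinlan $633,700 + $821,300 = $1,455,000; Tam $633,700 + $1,418,500 = $2,052,200; Andrade $633,700 + $448,000 = $1,081,700; Dube $633,700 + $672,000 = $1,305,700.

Quinlan: $1,455,000; Tam: $2,052,200; Andrade: $1,081,700; Dube: $1,305,700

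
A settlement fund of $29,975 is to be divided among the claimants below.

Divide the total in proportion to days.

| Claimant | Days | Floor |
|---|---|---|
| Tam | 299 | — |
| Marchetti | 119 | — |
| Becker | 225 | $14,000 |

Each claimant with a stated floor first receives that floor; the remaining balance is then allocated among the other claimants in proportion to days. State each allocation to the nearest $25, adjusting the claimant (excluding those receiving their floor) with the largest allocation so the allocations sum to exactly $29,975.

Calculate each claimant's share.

Minimums first: Becker $14,000. Residual $15,975.
Residual split over remaining days 418: Tam 11,427.09 → $11,425; Marchetti 4,547.91 → $4,550.

Tam: $11,425 | Marchetti: $4,550 | Becker: $14,000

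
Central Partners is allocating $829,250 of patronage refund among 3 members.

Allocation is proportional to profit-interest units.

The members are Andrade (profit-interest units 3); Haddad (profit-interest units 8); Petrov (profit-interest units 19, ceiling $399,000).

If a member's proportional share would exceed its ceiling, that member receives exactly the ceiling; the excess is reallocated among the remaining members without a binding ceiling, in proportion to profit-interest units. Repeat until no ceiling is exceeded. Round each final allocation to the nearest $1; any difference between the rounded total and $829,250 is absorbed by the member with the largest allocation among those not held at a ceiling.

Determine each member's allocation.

Andrade: $117,341 · Haddad: $312,909 · Petrov: $399,000

Profit-interest units total: 30.
Pro-rata shares before constraints: Andrade 82,925.00; Haddad 221,133.33; Petrov 525,191.67.
Held at cap: Petrov ($399,000); residual $430,250 reallocated over remaining profit-interest units 11.
Redistributed shares: Andrade 117,340.91 → $117,341; Haddad 312,909.09 → $312,909.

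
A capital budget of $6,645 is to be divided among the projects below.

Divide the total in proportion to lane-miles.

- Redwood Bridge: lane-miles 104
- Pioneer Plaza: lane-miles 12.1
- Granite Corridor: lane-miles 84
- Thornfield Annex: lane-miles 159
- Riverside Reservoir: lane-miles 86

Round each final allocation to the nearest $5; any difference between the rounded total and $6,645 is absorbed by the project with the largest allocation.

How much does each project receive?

Lane-miles total: 445.1.
Proportional shares: Redwood Bridge 104/445.1 × $6,645 = 1,552.64; Pioneer Plaza 12.1/445.1 × $6,645 = 180.64; Granite Corridor 84/445.1 × $6,645 = 1,254.06; Thornfield Annex 159/445.1 × $6,645 = 2,373.75; Riverside Reservoir 86/445.1 × $6,645 = 1,283.91.
Rounded to nearest $5: Redwood Bridge $1,555; Pioneer Plaza $180; Granite Corridor $1,255; Thornfield Annex $2,375; Riverside Reservoir $1,285. Sum = $6,650.
Difference $6,645 − $6,650 = −$5 applied to largest allocation (Thornfield Annex): Thornfield Annex becomes $2,370.

Redwood Bridge: $1,555 · Pioneer Plaza: $180 · Granite Corridor: $1,255 · Thornfield Annex: $2,370 · Riverside Reservoir: $1,285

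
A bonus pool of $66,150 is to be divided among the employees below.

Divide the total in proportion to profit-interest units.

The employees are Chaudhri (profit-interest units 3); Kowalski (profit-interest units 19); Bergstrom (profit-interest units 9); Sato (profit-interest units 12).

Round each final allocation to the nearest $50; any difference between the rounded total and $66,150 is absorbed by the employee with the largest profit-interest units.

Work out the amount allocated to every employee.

Combined profit-interest units = 3 + 19 + 9 + 12 = 43.
Unrounded shares: Chaudhri 4,615.12; Kowalski 29,229.07; Bergstrom 13,845.35; Sato 18,460.47.
After rounding ($50): Chaudhri $4,600; Kowalski $29,250; Bergstrom $13,850; Sato $18,450. Sum = $66,150.
Sum already equals the total — no adjustment.

Chaudhri: $4,600; Kowalski: $29,250; Bergstrom: $13,850; Sato: $18,450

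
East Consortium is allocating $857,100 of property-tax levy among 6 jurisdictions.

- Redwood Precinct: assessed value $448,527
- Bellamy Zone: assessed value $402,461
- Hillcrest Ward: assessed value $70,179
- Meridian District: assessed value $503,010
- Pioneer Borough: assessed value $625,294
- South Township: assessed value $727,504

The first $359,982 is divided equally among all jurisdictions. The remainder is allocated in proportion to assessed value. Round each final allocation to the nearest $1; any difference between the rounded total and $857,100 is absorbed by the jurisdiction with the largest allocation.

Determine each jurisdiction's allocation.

Redwood Precinct: $140,290; Bellamy Zone: $132,043; Hillcrest Ward: $72,560; Meridian District: $150,043; Pioneer Borough: $171,934; South Township: $190,230

First tranche $359,982 split equally: $59,997 each.
Remainder $497,118 by assessed value (total 2,776,975): Redwood Precinct 80,292.71 → $80,293; Bellamy Zone 72,046.24 → $72,046; Hillcrest Ward 12,563.04 → $12,563; Meridian District 90,045.94 → $90,046; Pioneer Borough 111,936.51 → $111,937; South Township 130,233.56 → $130,234.
Rounding difference −$1 on remainder applied to South Township.
Totals: Redwood Precinct $59,997 + $80,293 = $140,290; Bellamy Zone $59,997 + $72,046 = $132,043; Hillcrest Ward $59,997 + $12,563 = $72,560; Meridian District $59,997 + $90,046 = $150,043; Pioneer Borough $59,997 + $111,937 = $171,934; South Township $59,997 + $130,233 = $190,230.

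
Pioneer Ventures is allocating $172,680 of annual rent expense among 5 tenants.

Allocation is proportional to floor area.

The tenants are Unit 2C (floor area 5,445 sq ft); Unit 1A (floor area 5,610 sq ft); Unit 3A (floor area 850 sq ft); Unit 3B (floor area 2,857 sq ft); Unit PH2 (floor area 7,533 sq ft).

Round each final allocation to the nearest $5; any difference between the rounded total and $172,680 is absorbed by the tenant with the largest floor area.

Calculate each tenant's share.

Floor area total: 22,295.
Unrounded shares: Unit 2C 5,445/22,295 × $172,680 = 42,172.80; Unit 1A 5,610/22,295 × $172,680 = 43,450.76; Unit 3A 850/22,295 × $172,680 = 6,583.45; Unit 3B 2,857/22,295 × $172,680 = 22,128.13; Unit PH2 7,533/22,295 × $172,680 = 58,344.85.
After rounding ($5): Unit 2C $42,175; Unit 1A $43,450; Unit 3A $6,585; Unit 3B $22,130; Unit PH2 $58,345. Sum = $172,685.
Difference $172,680 − $172,685 = −$5 applied to largest floor area (Unit PH2): Unit PH2 becomes $58,340.

Unit 2C: $42,175 · Unit 1A: $43,450 · Unit 3A: $6,585 · Unit 3B: $22,130 · Unit PH2: $58,340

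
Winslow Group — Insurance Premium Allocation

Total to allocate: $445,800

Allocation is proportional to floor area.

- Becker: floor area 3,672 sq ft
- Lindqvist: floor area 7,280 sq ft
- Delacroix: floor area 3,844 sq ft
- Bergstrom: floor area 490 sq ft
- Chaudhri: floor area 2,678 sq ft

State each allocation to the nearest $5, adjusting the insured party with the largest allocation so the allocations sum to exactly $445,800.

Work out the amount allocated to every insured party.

Total floor area = 17,964.
Pro-rata amounts: Becker 3,672/17,964 × $445,800 = 91,125.45; Lindqvist 7,280/17,964 × $445,800 = 180,662.66; Delacroix 3,844/17,964 × $445,800 = 95,393.85; Bergstrom 490/17,964 × $445,800 = 12,159.99; Chaudhri 2,678/17,964 × $445,800 = 66,458.05.
After rounding ($5): Becker $91,125; Lindqvist $180,665; Delacroix $95,395; Bergstrom $12,160; Chaudhri $66,460. Sum = $445,805.
Difference $445,800 − $445,805 = −$5 applied to largest allocation (Lindqvist): Lindqvist becomes $180,660.

Becker: $91,125 · Lindqvist: $180,660 · Delacroix: $95,395 · Bergstrom: $12,160 · Chaudhri: $66,460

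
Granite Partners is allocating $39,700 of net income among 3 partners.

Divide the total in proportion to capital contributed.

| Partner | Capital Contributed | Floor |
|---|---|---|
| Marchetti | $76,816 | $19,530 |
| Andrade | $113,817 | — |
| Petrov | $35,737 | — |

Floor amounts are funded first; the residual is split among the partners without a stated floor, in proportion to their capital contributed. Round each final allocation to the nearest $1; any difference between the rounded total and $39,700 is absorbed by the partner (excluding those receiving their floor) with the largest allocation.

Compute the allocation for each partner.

Guaranteed amounts: Marchetti $19,530. Balance $20,170.
Balance split over remaining capital contributed 149,554: Andrade 15,350.23 → $15,350; Petrov 4,819.77 → $4,820.

Marchetti: $19,530; Andrade: $15,350; Petrov: $4,820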